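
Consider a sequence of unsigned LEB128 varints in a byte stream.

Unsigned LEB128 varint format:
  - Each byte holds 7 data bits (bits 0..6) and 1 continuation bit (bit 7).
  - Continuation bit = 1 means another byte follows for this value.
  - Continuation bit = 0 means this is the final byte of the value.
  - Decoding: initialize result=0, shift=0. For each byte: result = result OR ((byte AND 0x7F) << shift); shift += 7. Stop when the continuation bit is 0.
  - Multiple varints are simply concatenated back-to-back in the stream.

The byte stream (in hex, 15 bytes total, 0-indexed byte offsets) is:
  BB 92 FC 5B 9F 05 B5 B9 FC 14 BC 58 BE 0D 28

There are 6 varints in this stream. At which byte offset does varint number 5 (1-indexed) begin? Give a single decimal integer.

  byte[0]=0xBB cont=1 payload=0x3B=59: acc |= 59<<0 -> acc=59 shift=7
  byte[1]=0x92 cont=1 payload=0x12=18: acc |= 18<<7 -> acc=2363 shift=14
  byte[2]=0xFC cont=1 payload=0x7C=124: acc |= 124<<14 -> acc=2033979 shift=21
  byte[3]=0x5B cont=0 payload=0x5B=91: acc |= 91<<21 -> acc=192874811 shift=28 [end]
Varint 1: bytes[0:4] = BB 92 FC 5B -> value 192874811 (4 byte(s))
  byte[4]=0x9F cont=1 payload=0x1F=31: acc |= 31<<0 -> acc=31 shift=7
  byte[5]=0x05 cont=0 payload=0x05=5: acc |= 5<<7 -> acc=671 shift=14 [end]
Varint 2: bytes[4:6] = 9F 05 -> value 671 (2 byte(s))
  byte[6]=0xB5 cont=1 payload=0x35=53: acc |= 53<<0 -> acc=53 shift=7
  byte[7]=0xB9 cont=1 payload=0x39=57: acc |= 57<<7 -> acc=7349 shift=14
  byte[8]=0xFC cont=1 payload=0x7C=124: acc |= 124<<14 -> acc=2038965 shift=21
  byte[9]=0x14 cont=0 payload=0x14=20: acc |= 20<<21 -> acc=43982005 shift=28 [end]
Varint 3: bytes[6:10] = B5 B9 FC 14 -> value 43982005 (4 byte(s))
  byte[10]=0xBC cont=1 payload=0x3C=60: acc |= 60<<0 -> acc=60 shift=7
  byte[11]=0x58 cont=0 payload=0x58=88: acc |= 88<<7 -> acc=11324 shift=14 [end]
Varint 4: bytes[10:12] = BC 58 -> value 11324 (2 byte(s))
  byte[12]=0xBE cont=1 payload=0x3E=62: acc |= 62<<0 -> acc=62 shift=7
  byte[13]=0x0D cont=0 payload=0x0D=13: acc |= 13<<7 -> acc=1726 shift=14 [end]
Varint 5: bytes[12:14] = BE 0D -> value 1726 (2 byte(s))
  byte[14]=0x28 cont=0 payload=0x28=40: acc |= 40<<0 -> acc=40 shift=7 [end]
Varint 6: bytes[14:15] = 28 -> value 40 (1 byte(s))

Answer: 12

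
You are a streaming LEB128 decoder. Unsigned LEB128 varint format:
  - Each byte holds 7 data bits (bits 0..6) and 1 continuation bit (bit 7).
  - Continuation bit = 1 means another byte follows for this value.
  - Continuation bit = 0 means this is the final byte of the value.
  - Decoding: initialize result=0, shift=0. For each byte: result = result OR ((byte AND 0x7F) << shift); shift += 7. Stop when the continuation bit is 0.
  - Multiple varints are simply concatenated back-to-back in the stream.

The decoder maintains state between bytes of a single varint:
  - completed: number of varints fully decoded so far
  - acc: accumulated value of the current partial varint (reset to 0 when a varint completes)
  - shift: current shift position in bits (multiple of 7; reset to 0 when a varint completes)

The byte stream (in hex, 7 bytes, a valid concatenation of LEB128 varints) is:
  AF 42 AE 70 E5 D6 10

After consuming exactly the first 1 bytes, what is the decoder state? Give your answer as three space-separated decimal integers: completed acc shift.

byte[0]=0xAF cont=1 payload=0x2F: acc |= 47<<0 -> completed=0 acc=47 shift=7

Answer: 0 47 7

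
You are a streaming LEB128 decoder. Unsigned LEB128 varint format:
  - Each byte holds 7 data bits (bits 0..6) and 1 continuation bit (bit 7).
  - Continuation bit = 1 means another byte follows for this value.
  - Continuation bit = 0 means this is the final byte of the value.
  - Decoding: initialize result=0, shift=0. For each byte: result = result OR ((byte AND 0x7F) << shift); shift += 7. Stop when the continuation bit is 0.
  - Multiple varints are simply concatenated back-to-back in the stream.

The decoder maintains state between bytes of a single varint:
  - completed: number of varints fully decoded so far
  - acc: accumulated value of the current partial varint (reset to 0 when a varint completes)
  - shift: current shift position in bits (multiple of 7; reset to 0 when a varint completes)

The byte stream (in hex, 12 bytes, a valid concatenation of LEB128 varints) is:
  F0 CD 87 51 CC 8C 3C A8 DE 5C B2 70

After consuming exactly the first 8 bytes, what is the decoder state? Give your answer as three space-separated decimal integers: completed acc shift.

byte[0]=0xF0 cont=1 payload=0x70: acc |= 112<<0 -> completed=0 acc=112 shift=7
byte[1]=0xCD cont=1 payload=0x4D: acc |= 77<<7 -> completed=0 acc=9968 shift=14
byte[2]=0x87 cont=1 payload=0x07: acc |= 7<<14 -> completed=0 acc=124656 shift=21
byte[3]=0x51 cont=0 payload=0x51: varint #1 complete (value=169993968); reset -> completed=1 acc=0 shift=0
byte[4]=0xCC cont=1 payload=0x4C: acc |= 76<<0 -> completed=1 acc=76 shift=7
byte[5]=0x8C cont=1 payload=0x0C: acc |= 12<<7 -> completed=1 acc=1612 shift=14
byte[6]=0x3C cont=0 payload=0x3C: varint #2 complete (value=984652); reset -> completed=2 acc=0 shift=0
byte[7]=0xA8 cont=1 payload=0x28: acc |= 40<<0 -> completed=2 acc=40 shift=7

Answer: 2 40 7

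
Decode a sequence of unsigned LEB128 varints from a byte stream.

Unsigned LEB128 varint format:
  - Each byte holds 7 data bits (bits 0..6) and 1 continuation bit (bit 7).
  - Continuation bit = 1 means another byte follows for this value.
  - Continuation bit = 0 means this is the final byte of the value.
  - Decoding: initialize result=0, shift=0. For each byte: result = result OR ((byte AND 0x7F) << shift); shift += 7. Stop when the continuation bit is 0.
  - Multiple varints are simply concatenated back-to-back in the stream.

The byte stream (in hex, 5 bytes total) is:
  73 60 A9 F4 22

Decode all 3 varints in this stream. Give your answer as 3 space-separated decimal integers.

  byte[0]=0x73 cont=0 payload=0x73=115: acc |= 115<<0 -> acc=115 shift=7 [end]
Varint 1: bytes[0:1] = 73 -> value 115 (1 byte(s))
  byte[1]=0x60 cont=0 payload=0x60=96: acc |= 96<<0 -> acc=96 shift=7 [end]
Varint 2: bytes[1:2] = 60 -> value 96 (1 byte(s))
  byte[2]=0xA9 cont=1 payload=0x29=41: acc |= 41<<0 -> acc=41 shift=7
  byte[3]=0xF4 cont=1 payload=0x74=116: acc |= 116<<7 -> acc=14889 shift=14
  byte[4]=0x22 cont=0 payload=0x22=34: acc |= 34<<14 -> acc=571945 shift=21 [end]
Varint 3: bytes[2:5] = A9 F4 22 -> value 571945 (3 byte(s))

Answer: 115 96 571945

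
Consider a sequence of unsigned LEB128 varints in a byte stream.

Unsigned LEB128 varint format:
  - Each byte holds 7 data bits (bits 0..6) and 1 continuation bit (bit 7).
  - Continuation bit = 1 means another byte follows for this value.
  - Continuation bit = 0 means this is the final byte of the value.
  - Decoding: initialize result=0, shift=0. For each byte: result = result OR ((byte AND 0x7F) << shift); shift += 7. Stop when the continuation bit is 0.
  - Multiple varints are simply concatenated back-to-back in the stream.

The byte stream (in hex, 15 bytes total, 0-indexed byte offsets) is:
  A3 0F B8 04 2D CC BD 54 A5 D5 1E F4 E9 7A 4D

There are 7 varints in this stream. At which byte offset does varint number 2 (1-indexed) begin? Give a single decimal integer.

  byte[0]=0xA3 cont=1 payload=0x23=35: acc |= 35<<0 -> acc=35 shift=7
  byte[1]=0x0F cont=0 payload=0x0F=15: acc |= 15<<7 -> acc=1955 shift=14 [end]
Varint 1: bytes[0:2] = A3 0F -> value 1955 (2 byte(s))
  byte[2]=0xB8 cont=1 payload=0x38=56: acc |= 56<<0 -> acc=56 shift=7
  byte[3]=0x04 cont=0 payload=0x04=4: acc |= 4<<7 -> acc=568 shift=14 [end]
Varint 2: bytes[2:4] = B8 04 -> value 568 (2 byte(s))
  byte[4]=0x2D cont=0 payload=0x2D=45: acc |= 45<<0 -> acc=45 shift=7 [end]
Varint 3: bytes[4:5] = 2D -> value 45 (1 byte(s))
  byte[5]=0xCC cont=1 payload=0x4C=76: acc |= 76<<0 -> acc=76 shift=7
  byte[6]=0xBD cont=1 payload=0x3D=61: acc |= 61<<7 -> acc=7884 shift=14
  byte[7]=0x54 cont=0 payload=0x54=84: acc |= 84<<14 -> acc=1384140 shift=21 [end]
Varint 4: bytes[5:8] = CC BD 54 -> value 1384140 (3 byte(s))
  byte[8]=0xA5 cont=1 payload=0x25=37: acc |= 37<<0 -> acc=37 shift=7
  byte[9]=0xD5 cont=1 payload=0x55=85: acc |= 85<<7 -> acc=10917 shift=14
  byte[10]=0x1E cont=0 payload=0x1E=30: acc |= 30<<14 -> acc=502437 shift=21 [end]
Varint 5: bytes[8:11] = A5 D5 1E -> value 502437 (3 byte(s))
  byte[11]=0xF4 cont=1 payload=0x74=116: acc |= 116<<0 -> acc=116 shift=7
  byte[12]=0xE9 cont=1 payload=0x69=105: acc |= 105<<7 -> acc=13556 shift=14
  byte[13]=0x7A cont=0 payload=0x7A=122: acc |= 122<<14 -> acc=2012404 shift=21 [end]
Varint 6: bytes[11:14] = F4 E9 7A -> value 2012404 (3 byte(s))
  byte[14]=0x4D cont=0 payload=0x4D=77: acc |= 77<<0 -> acc=77 shift=7 [end]
Varint 7: bytes[14:15] = 4D -> value 77 (1 byte(s))

Answer: 2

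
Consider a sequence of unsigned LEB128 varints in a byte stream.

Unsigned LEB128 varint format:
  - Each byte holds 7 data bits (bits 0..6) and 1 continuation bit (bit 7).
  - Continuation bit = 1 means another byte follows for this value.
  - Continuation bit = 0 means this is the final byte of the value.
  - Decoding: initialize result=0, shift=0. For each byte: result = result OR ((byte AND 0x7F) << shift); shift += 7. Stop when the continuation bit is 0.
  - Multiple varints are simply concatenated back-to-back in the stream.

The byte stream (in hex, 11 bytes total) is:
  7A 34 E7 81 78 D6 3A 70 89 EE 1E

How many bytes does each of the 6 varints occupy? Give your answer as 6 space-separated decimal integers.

  byte[0]=0x7A cont=0 payload=0x7A=122: acc |= 122<<0 -> acc=122 shift=7 [end]
Varint 1: bytes[0:1] = 7A -> value 122 (1 byte(s))
  byte[1]=0x34 cont=0 payload=0x34=52: acc |= 52<<0 -> acc=52 shift=7 [end]
Varint 2: bytes[1:2] = 34 -> value 52 (1 byte(s))
  byte[2]=0xE7 cont=1 payload=0x67=103: acc |= 103<<0 -> acc=103 shift=7
  byte[3]=0x81 cont=1 payload=0x01=1: acc |= 1<<7 -> acc=231 shift=14
  byte[4]=0x78 cont=0 payload=0x78=120: acc |= 120<<14 -> acc=1966311 shift=21 [end]
Varint 3: bytes[2:5] = E7 81 78 -> value 1966311 (3 byte(s))
  byte[5]=0xD6 cont=1 payload=0x56=86: acc |= 86<<0 -> acc=86 shift=7
  byte[6]=0x3A cont=0 payload=0x3A=58: acc |= 58<<7 -> acc=7510 shift=14 [end]
Varint 4: bytes[5:7] = D6 3A -> value 7510 (2 byte(s))
  byte[7]=0x70 cont=0 payload=0x70=112: acc |= 112<<0 -> acc=112 shift=7 [end]
Varint 5: bytes[7:8] = 70 -> value 112 (1 byte(s))
  byte[8]=0x89 cont=1 payload=0x09=9: acc |= 9<<0 -> acc=9 shift=7
  byte[9]=0xEE cont=1 payload=0x6E=110: acc |= 110<<7 -> acc=14089 shift=14
  byte[10]=0x1E cont=0 payload=0x1E=30: acc |= 30<<14 -> acc=505609 shift=21 [end]
Varint 6: bytes[8:11] = 89 EE 1E -> value 505609 (3 byte(s))

Answer: 1 1 3 2 1 3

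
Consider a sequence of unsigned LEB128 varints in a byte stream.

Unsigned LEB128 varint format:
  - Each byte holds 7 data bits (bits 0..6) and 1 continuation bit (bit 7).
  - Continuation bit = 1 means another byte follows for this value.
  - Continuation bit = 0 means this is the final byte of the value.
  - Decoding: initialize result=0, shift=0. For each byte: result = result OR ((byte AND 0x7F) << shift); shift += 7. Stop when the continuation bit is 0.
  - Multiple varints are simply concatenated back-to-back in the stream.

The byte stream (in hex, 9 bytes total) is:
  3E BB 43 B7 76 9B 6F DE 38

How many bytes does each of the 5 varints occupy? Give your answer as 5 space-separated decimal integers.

Answer: 1 2 2 2 2

Derivation:
  byte[0]=0x3E cont=0 payload=0x3E=62: acc |= 62<<0 -> acc=62 shift=7 [end]
Varint 1: bytes[0:1] = 3E -> value 62 (1 byte(s))
  byte[1]=0xBB cont=1 payload=0x3B=59: acc |= 59<<0 -> acc=59 shift=7
  byte[2]=0x43 cont=0 payload=0x43=67: acc |= 67<<7 -> acc=8635 shift=14 [end]
Varint 2: bytes[1:3] = BB 43 -> value 8635 (2 byte(s))
  byte[3]=0xB7 cont=1 payload=0x37=55: acc |= 55<<0 -> acc=55 shift=7
  byte[4]=0x76 cont=0 payload=0x76=118: acc |= 118<<7 -> acc=15159 shift=14 [end]
Varint 3: bytes[3:5] = B7 76 -> value 15159 (2 byte(s))
  byte[5]=0x9B cont=1 payload=0x1B=27: acc |= 27<<0 -> acc=27 shift=7
  byte[6]=0x6F cont=0 payload=0x6F=111: acc |= 111<<7 -> acc=14235 shift=14 [end]
Varint 4: bytes[5:7] = 9B 6F -> value 14235 (2 byte(s))
  byte[7]=0xDE cont=1 payload=0x5E=94: acc |= 94<<0 -> acc=94 shift=7
  byte[8]=0x38 cont=0 payload=0x38=56: acc |= 56<<7 -> acc=7262 shift=14 [end]
Varint 5: bytes[7:9] = DE 38 -> value 7262 (2 byte(s))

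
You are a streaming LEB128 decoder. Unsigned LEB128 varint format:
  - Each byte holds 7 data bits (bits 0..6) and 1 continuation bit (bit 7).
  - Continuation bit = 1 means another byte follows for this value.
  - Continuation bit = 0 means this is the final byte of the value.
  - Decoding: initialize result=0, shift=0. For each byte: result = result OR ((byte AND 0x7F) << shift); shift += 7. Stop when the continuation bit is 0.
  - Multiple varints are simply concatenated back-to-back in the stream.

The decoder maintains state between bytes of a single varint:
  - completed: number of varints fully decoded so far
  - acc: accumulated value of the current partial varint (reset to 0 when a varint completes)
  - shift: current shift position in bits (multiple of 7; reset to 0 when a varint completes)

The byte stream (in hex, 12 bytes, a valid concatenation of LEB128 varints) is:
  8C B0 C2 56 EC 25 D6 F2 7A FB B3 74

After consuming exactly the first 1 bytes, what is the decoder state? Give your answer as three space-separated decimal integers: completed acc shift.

Answer: 0 12 7

Derivation:
byte[0]=0x8C cont=1 payload=0x0C: acc |= 12<<0 -> completed=0 acc=12 shift=7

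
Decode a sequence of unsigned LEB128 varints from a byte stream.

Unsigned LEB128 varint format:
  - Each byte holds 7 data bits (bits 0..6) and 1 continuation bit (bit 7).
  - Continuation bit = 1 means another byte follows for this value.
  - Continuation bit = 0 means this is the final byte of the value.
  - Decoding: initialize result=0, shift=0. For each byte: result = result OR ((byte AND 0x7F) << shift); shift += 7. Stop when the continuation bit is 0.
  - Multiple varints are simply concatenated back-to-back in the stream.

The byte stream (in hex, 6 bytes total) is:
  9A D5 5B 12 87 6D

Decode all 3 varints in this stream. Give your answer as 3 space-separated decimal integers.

  byte[0]=0x9A cont=1 payload=0x1A=26: acc |= 26<<0 -> acc=26 shift=7
  byte[1]=0xD5 cont=1 payload=0x55=85: acc |= 85<<7 -> acc=10906 shift=14
  byte[2]=0x5B cont=0 payload=0x5B=91: acc |= 91<<14 -> acc=1501850 shift=21 [end]
Varint 1: bytes[0:3] = 9A D5 5B -> value 1501850 (3 byte(s))
  byte[3]=0x12 cont=0 payload=0x12=18: acc |= 18<<0 -> acc=18 shift=7 [end]
Varint 2: bytes[3:4] = 12 -> value 18 (1 byte(s))
  byte[4]=0x87 cont=1 payload=0x07=7: acc |= 7<<0 -> acc=7 shift=7
  byte[5]=0x6D cont=0 payload=0x6D=109: acc |= 109<<7 -> acc=13959 shift=14 [end]
Varint 3: bytes[4:6] = 87 6D -> value 13959 (2 byte(s))

Answer: 1501850 18 13959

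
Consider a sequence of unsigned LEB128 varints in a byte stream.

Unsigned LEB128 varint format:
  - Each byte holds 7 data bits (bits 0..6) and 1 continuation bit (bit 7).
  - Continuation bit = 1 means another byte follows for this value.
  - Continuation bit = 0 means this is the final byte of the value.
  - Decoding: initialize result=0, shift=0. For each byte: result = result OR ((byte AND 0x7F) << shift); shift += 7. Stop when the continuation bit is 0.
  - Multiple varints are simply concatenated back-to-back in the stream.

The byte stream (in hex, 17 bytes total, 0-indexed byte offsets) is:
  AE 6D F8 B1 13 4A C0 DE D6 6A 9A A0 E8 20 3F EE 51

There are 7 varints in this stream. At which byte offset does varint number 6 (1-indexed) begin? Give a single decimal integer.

Answer: 14

Derivation:
  byte[0]=0xAE cont=1 payload=0x2E=46: acc |= 46<<0 -> acc=46 shift=7
  byte[1]=0x6D cont=0 payload=0x6D=109: acc |= 109<<7 -> acc=13998 shift=14 [end]
Varint 1: bytes[0:2] = AE 6D -> value 13998 (2 byte(s))
  byte[2]=0xF8 cont=1 payload=0x78=120: acc |= 120<<0 -> acc=120 shift=7
  byte[3]=0xB1 cont=1 payload=0x31=49: acc |= 49<<7 -> acc=6392 shift=14
  byte[4]=0x13 cont=0 payload=0x13=19: acc |= 19<<14 -> acc=317688 shift=21 [end]
Varint 2: bytes[2:5] = F8 B1 13 -> value 317688 (3 byte(s))
  byte[5]=0x4A cont=0 payload=0x4A=74: acc |= 74<<0 -> acc=74 shift=7 [end]
Varint 3: bytes[5:6] = 4A -> value 74 (1 byte(s))
  byte[6]=0xC0 cont=1 payload=0x40=64: acc |= 64<<0 -> acc=64 shift=7
  byte[7]=0xDE cont=1 payload=0x5E=94: acc |= 94<<7 -> acc=12096 shift=14
  byte[8]=0xD6 cont=1 payload=0x56=86: acc |= 86<<14 -> acc=1421120 shift=21
  byte[9]=0x6A cont=0 payload=0x6A=106: acc |= 106<<21 -> acc=223719232 shift=28 [end]
Varint 4: bytes[6:10] = C0 DE D6 6A -> value 223719232 (4 byte(s))
  byte[10]=0x9A cont=1 payload=0x1A=26: acc |= 26<<0 -> acc=26 shift=7
  byte[11]=0xA0 cont=1 payload=0x20=32: acc |= 32<<7 -> acc=4122 shift=14
  byte[12]=0xE8 cont=1 payload=0x68=104: acc |= 104<<14 -> acc=1708058 shift=21
  byte[13]=0x20 cont=0 payload=0x20=32: acc |= 32<<21 -> acc=68816922 shift=28 [end]
Varint 5: bytes[10:14] = 9A A0 E8 20 -> value 68816922 (4 byte(s))
  byte[14]=0x3F cont=0 payload=0x3F=63: acc |= 63<<0 -> acc=63 shift=7 [end]
Varint 6: bytes[14:15] = 3F -> value 63 (1 byte(s))
  byte[15]=0xEE cont=1 payload=0x6E=110: acc |= 110<<0 -> acc=110 shift=7
  byte[16]=0x51 cont=0 payload=0x51=81: acc |= 81<<7 -> acc=10478 shift=14 [end]
Varint 7: bytes[15:17] = EE 51 -> value 10478 (2 byte(s))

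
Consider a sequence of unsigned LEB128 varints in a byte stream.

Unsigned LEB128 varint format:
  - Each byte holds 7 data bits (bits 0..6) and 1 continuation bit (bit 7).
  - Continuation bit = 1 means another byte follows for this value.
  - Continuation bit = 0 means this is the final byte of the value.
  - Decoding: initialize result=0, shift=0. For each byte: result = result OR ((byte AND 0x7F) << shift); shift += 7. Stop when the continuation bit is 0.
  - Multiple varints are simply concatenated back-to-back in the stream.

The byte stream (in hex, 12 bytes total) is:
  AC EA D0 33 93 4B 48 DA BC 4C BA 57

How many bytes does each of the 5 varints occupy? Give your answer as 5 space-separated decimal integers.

Answer: 4 2 1 3 2

Derivation:
  byte[0]=0xAC cont=1 payload=0x2C=44: acc |= 44<<0 -> acc=44 shift=7
  byte[1]=0xEA cont=1 payload=0x6A=106: acc |= 106<<7 -> acc=13612 shift=14
  byte[2]=0xD0 cont=1 payload=0x50=80: acc |= 80<<14 -> acc=1324332 shift=21
  byte[3]=0x33 cont=0 payload=0x33=51: acc |= 51<<21 -> acc=108279084 shift=28 [end]
Varint 1: bytes[0:4] = AC EA D0 33 -> value 108279084 (4 byte(s))
  byte[4]=0x93 cont=1 payload=0x13=19: acc |= 19<<0 -> acc=19 shift=7
  byte[5]=0x4B cont=0 payload=0x4B=75: acc |= 75<<7 -> acc=9619 shift=14 [end]
Varint 2: bytes[4:6] = 93 4B -> value 9619 (2 byte(s))
  byte[6]=0x48 cont=0 payload=0x48=72: acc |= 72<<0 -> acc=72 shift=7 [end]
Varint 3: bytes[6:7] = 48 -> value 72 (1 byte(s))
  byte[7]=0xDA cont=1 payload=0x5A=90: acc |= 90<<0 -> acc=90 shift=7
  byte[8]=0xBC cont=1 payload=0x3C=60: acc |= 60<<7 -> acc=7770 shift=14
  byte[9]=0x4C cont=0 payload=0x4C=76: acc |= 76<<14 -> acc=1252954 shift=21 [end]
Varint 4: bytes[7:10] = DA BC 4C -> value 1252954 (3 byte(s))
  byte[10]=0xBA cont=1 payload=0x3A=58: acc |= 58<<0 -> acc=58 shift=7
  byte[11]=0x57 cont=0 payload=0x57=87: acc |= 87<<7 -> acc=11194 shift=14 [end]
Varint 5: bytes[10:12] = BA 57 -> value 11194 (2 byte(s))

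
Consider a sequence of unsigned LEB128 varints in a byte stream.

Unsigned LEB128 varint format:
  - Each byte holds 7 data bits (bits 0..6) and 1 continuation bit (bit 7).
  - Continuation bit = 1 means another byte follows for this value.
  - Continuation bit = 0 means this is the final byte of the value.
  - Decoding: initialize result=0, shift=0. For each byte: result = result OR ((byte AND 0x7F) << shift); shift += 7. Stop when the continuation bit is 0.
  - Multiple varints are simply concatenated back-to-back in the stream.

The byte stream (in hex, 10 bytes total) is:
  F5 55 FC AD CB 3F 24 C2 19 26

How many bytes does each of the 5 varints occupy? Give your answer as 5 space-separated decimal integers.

Answer: 2 4 1 2 1

Derivation:
  byte[0]=0xF5 cont=1 payload=0x75=117: acc |= 117<<0 -> acc=117 shift=7
  byte[1]=0x55 cont=0 payload=0x55=85: acc |= 85<<7 -> acc=10997 shift=14 [end]
Varint 1: bytes[0:2] = F5 55 -> value 10997 (2 byte(s))
  byte[2]=0xFC cont=1 payload=0x7C=124: acc |= 124<<0 -> acc=124 shift=7
  byte[3]=0xAD cont=1 payload=0x2D=45: acc |= 45<<7 -> acc=5884 shift=14
  byte[4]=0xCB cont=1 payload=0x4B=75: acc |= 75<<14 -> acc=1234684 shift=21
  byte[5]=0x3F cont=0 payload=0x3F=63: acc |= 63<<21 -> acc=133355260 shift=28 [end]
Varint 2: bytes[2:6] = FC AD CB 3F -> value 133355260 (4 byte(s))
  byte[6]=0x24 cont=0 payload=0x24=36: acc |= 36<<0 -> acc=36 shift=7 [end]
Varint 3: bytes[6:7] = 24 -> value 36 (1 byte(s))
  byte[7]=0xC2 cont=1 payload=0x42=66: acc |= 66<<0 -> acc=66 shift=7
  byte[8]=0x19 cont=0 payload=0x19=25: acc |= 25<<7 -> acc=3266 shift=14 [end]
Varint 4: bytes[7:9] = C2 19 -> value 3266 (2 byte(s))
  byte[9]=0x26 cont=0 payload=0x26=38: acc |= 38<<0 -> acc=38 shift=7 [end]
Varint 5: bytes[9:10] = 26 -> value 38 (1 byte(s))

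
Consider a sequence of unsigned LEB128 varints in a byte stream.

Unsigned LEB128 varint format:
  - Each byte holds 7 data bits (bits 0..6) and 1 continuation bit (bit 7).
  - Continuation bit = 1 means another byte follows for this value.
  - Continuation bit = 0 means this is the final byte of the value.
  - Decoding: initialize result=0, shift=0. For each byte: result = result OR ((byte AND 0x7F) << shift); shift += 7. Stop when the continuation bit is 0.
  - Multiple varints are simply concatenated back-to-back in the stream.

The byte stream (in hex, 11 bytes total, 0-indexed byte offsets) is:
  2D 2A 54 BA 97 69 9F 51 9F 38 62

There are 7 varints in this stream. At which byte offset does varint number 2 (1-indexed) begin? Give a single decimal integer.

Answer: 1

Derivation:
  byte[0]=0x2D cont=0 payload=0x2D=45: acc |= 45<<0 -> acc=45 shift=7 [end]
Varint 1: bytes[0:1] = 2D -> value 45 (1 byte(s))
  byte[1]=0x2A cont=0 payload=0x2A=42: acc |= 42<<0 -> acc=42 shift=7 [end]
Varint 2: bytes[1:2] = 2A -> value 42 (1 byte(s))
  byte[2]=0x54 cont=0 payload=0x54=84: acc |= 84<<0 -> acc=84 shift=7 [end]
Varint 3: bytes[2:3] = 54 -> value 84 (1 byte(s))
  byte[3]=0xBA cont=1 payload=0x3A=58: acc |= 58<<0 -> acc=58 shift=7
  byte[4]=0x97 cont=1 payload=0x17=23: acc |= 23<<7 -> acc=3002 shift=14
  byte[5]=0x69 cont=0 payload=0x69=105: acc |= 105<<14 -> acc=1723322 shift=21 [end]
Varint 4: bytes[3:6] = BA 97 69 -> value 1723322 (3 byte(s))
  byte[6]=0x9F cont=1 payload=0x1F=31: acc |= 31<<0 -> acc=31 shift=7
  byte[7]=0x51 cont=0 payload=0x51=81: acc |= 81<<7 -> acc=10399 shift=14 [end]
Varint 5: bytes[6:8] = 9F 51 -> value 10399 (2 byte(s))
  byte[8]=0x9F cont=1 payload=0x1F=31: acc |= 31<<0 -> acc=31 shift=7
  byte[9]=0x38 cont=0 payload=0x38=56: acc |= 56<<7 -> acc=7199 shift=14 [end]
Varint 6: bytes[8:10] = 9F 38 -> value 7199 (2 byte(s))
  byte[10]=0x62 cont=0 payload=0x62=98: acc |= 98<<0 -> acc=98 shift=7 [end]
Varint 7: bytes[10:11] = 62 -> value 98 (1 byte(s))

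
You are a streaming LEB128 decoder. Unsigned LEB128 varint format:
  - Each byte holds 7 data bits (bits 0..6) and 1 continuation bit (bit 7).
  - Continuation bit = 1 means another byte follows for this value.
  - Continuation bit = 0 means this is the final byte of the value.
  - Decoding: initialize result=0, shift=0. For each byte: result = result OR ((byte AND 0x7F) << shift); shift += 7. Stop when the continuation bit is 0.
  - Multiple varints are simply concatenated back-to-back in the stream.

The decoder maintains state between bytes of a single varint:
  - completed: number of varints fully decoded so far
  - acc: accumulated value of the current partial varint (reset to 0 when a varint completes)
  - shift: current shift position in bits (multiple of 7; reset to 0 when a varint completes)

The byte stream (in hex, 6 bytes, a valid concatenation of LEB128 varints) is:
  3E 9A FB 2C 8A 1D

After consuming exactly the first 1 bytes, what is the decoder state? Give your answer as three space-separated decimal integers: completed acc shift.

Answer: 1 0 0

Derivation:
byte[0]=0x3E cont=0 payload=0x3E: varint #1 complete (value=62); reset -> completed=1 acc=0 shift=0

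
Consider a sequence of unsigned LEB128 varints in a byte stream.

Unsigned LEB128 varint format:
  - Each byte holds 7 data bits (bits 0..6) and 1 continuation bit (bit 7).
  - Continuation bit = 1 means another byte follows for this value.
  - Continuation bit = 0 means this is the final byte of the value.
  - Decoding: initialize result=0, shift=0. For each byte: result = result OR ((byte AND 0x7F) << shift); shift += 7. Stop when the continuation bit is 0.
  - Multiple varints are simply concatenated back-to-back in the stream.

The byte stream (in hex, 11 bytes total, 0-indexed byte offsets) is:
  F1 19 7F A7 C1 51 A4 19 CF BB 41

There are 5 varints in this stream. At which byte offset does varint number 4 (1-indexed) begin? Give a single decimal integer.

  byte[0]=0xF1 cont=1 payload=0x71=113: acc |= 113<<0 -> acc=113 shift=7
  byte[1]=0x19 cont=0 payload=0x19=25: acc |= 25<<7 -> acc=3313 shift=14 [end]
Varint 1: bytes[0:2] = F1 19 -> value 3313 (2 byte(s))
  byte[2]=0x7F cont=0 payload=0x7F=127: acc |= 127<<0 -> acc=127 shift=7 [end]
Varint 2: bytes[2:3] = 7F -> value 127 (1 byte(s))
  byte[3]=0xA7 cont=1 payload=0x27=39: acc |= 39<<0 -> acc=39 shift=7
  byte[4]=0xC1 cont=1 payload=0x41=65: acc |= 65<<7 -> acc=8359 shift=14
  byte[5]=0x51 cont=0 payload=0x51=81: acc |= 81<<14 -> acc=1335463 shift=21 [end]
Varint 3: bytes[3:6] = A7 C1 51 -> value 1335463 (3 byte(s))
  byte[6]=0xA4 cont=1 payload=0x24=36: acc |= 36<<0 -> acc=36 shift=7
  byte[7]=0x19 cont=0 payload=0x19=25: acc |= 25<<7 -> acc=3236 shift=14 [end]
Varint 4: bytes[6:8] = A4 19 -> value 3236 (2 byte(s))
  byte[8]=0xCF cont=1 payload=0x4F=79: acc |= 79<<0 -> acc=79 shift=7
  byte[9]=0xBB cont=1 payload=0x3B=59: acc |= 59<<7 -> acc=7631 shift=14
  byte[10]=0x41 cont=0 payload=0x41=65: acc |= 65<<14 -> acc=1072591 shift=21 [end]
Varint 5: bytes[8:11] = CF BB 41 -> value 1072591 (3 byte(s))

Answer: 6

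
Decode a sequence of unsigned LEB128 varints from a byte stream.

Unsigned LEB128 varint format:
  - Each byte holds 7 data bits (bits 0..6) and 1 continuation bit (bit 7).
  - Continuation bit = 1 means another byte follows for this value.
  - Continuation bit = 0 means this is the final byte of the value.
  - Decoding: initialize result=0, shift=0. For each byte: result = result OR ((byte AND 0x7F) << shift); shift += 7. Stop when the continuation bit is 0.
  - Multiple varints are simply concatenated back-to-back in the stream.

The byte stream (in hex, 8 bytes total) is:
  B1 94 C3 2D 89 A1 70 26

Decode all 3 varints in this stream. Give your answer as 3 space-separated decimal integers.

  byte[0]=0xB1 cont=1 payload=0x31=49: acc |= 49<<0 -> acc=49 shift=7
  byte[1]=0x94 cont=1 payload=0x14=20: acc |= 20<<7 -> acc=2609 shift=14
  byte[2]=0xC3 cont=1 payload=0x43=67: acc |= 67<<14 -> acc=1100337 shift=21
  byte[3]=0x2D cont=0 payload=0x2D=45: acc |= 45<<21 -> acc=95472177 shift=28 [end]
Varint 1: bytes[0:4] = B1 94 C3 2D -> value 95472177 (4 byte(s))
  byte[4]=0x89 cont=1 payload=0x09=9: acc |= 9<<0 -> acc=9 shift=7
  byte[5]=0xA1 cont=1 payload=0x21=33: acc |= 33<<7 -> acc=4233 shift=14
  byte[6]=0x70 cont=0 payload=0x70=112: acc |= 112<<14 -> acc=1839241 shift=21 [end]
Varint 2: bytes[4:7] = 89 A1 70 -> value 1839241 (3 byte(s))
  byte[7]=0x26 cont=0 payload=0x26=38: acc |= 38<<0 -> acc=38 shift=7 [end]
Varint 3: bytes[7:8] = 26 -> value 38 (1 byte(s))

Answer: 95472177 1839241 38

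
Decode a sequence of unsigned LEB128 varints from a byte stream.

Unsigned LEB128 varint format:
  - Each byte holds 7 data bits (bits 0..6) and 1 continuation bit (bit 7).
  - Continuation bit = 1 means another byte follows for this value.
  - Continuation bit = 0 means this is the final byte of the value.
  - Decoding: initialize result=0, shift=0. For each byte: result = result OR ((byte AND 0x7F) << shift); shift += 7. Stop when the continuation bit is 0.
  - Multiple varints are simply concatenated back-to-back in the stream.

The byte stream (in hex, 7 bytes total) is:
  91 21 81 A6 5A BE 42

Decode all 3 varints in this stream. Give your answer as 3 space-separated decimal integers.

Answer: 4241 1479425 8510

Derivation:
  byte[0]=0x91 cont=1 payload=0x11=17: acc |= 17<<0 -> acc=17 shift=7
  byte[1]=0x21 cont=0 payload=0x21=33: acc |= 33<<7 -> acc=4241 shift=14 [end]
Varint 1: bytes[0:2] = 91 21 -> value 4241 (2 byte(s))
  byte[2]=0x81 cont=1 payload=0x01=1: acc |= 1<<0 -> acc=1 shift=7
  byte[3]=0xA6 cont=1 payload=0x26=38: acc |= 38<<7 -> acc=4865 shift=14
  byte[4]=0x5A cont=0 payload=0x5A=90: acc |= 90<<14 -> acc=1479425 shift=21 [end]
Varint 2: bytes[2:5] = 81 A6 5A -> value 1479425 (3 byte(s))
  byte[5]=0xBE cont=1 payload=0x3E=62: acc |= 62<<0 -> acc=62 shift=7
  byte[6]=0x42 cont=0 payload=0x42=66: acc |= 66<<7 -> acc=8510 shift=14 [end]
Varint 3: bytes[5:7] = BE 42 -> value 8510 (2 byte(s))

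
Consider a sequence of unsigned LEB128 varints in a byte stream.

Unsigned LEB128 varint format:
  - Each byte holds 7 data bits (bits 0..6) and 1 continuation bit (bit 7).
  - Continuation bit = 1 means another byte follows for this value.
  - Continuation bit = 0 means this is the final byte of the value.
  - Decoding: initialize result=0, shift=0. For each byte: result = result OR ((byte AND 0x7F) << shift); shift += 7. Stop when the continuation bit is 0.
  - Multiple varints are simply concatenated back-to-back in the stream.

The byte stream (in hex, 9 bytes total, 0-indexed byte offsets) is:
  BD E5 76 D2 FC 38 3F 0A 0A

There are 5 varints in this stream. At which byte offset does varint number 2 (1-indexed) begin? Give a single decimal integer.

Answer: 3

Derivation:
  byte[0]=0xBD cont=1 payload=0x3D=61: acc |= 61<<0 -> acc=61 shift=7
  byte[1]=0xE5 cont=1 payload=0x65=101: acc |= 101<<7 -> acc=12989 shift=14
  byte[2]=0x76 cont=0 payload=0x76=118: acc |= 118<<14 -> acc=1946301 shift=21 [end]
Varint 1: bytes[0:3] = BD E5 76 -> value 1946301 (3 byte(s))
  byte[3]=0xD2 cont=1 payload=0x52=82: acc |= 82<<0 -> acc=82 shift=7
  byte[4]=0xFC cont=1 payload=0x7C=124: acc |= 124<<7 -> acc=15954 shift=14
  byte[5]=0x38 cont=0 payload=0x38=56: acc |= 56<<14 -> acc=933458 shift=21 [end]
Varint 2: bytes[3:6] = D2 FC 38 -> value 933458 (3 byte(s))
  byte[6]=0x3F cont=0 payload=0x3F=63: acc |= 63<<0 -> acc=63 shift=7 [end]
Varint 3: bytes[6:7] = 3F -> value 63 (1 byte(s))
  byte[7]=0x0A cont=0 payload=0x0A=10: acc |= 10<<0 -> acc=10 shift=7 [end]
Varint 4: bytes[7:8] = 0A -> value 10 (1 byte(s))
  byte[8]=0x0A cont=0 payload=0x0A=10: acc |= 10<<0 -> acc=10 shift=7 [end]
Varint 5: bytes[8:9] = 0A -> value 10 (1 byte(s))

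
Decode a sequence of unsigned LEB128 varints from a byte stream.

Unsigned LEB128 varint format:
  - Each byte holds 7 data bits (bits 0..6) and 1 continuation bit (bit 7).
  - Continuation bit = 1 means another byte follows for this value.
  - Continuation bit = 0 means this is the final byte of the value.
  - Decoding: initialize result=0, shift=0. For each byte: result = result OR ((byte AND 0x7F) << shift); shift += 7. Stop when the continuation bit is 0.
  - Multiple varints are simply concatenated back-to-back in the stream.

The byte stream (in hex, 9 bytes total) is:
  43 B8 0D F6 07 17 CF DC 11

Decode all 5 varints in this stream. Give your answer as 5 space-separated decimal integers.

  byte[0]=0x43 cont=0 payload=0x43=67: acc |= 67<<0 -> acc=67 shift=7 [end]
Varint 1: bytes[0:1] = 43 -> value 67 (1 byte(s))
  byte[1]=0xB8 cont=1 payload=0x38=56: acc |= 56<<0 -> acc=56 shift=7
  byte[2]=0x0D cont=0 payload=0x0D=13: acc |= 13<<7 -> acc=1720 shift=14 [end]
Varint 2: bytes[1:3] = B8 0D -> value 1720 (2 byte(s))
  byte[3]=0xF6 cont=1 payload=0x76=118: acc |= 118<<0 -> acc=118 shift=7
  byte[4]=0x07 cont=0 payload=0x07=7: acc |= 7<<7 -> acc=1014 shift=14 [end]
Varint 3: bytes[3:5] = F6 07 -> value 1014 (2 byte(s))
  byte[5]=0x17 cont=0 payload=0x17=23: acc |= 23<<0 -> acc=23 shift=7 [end]
Varint 4: bytes[5:6] = 17 -> value 23 (1 byte(s))
  byte[6]=0xCF cont=1 payload=0x4F=79: acc |= 79<<0 -> acc=79 shift=7
  byte[7]=0xDC cont=1 payload=0x5C=92: acc |= 92<<7 -> acc=11855 shift=14
  byte[8]=0x11 cont=0 payload=0x11=17: acc |= 17<<14 -> acc=290383 shift=21 [end]
Varint 5: bytes[6:9] = CF DC 11 -> value 290383 (3 byte(s))

Answer: 67 1720 1014 23 290383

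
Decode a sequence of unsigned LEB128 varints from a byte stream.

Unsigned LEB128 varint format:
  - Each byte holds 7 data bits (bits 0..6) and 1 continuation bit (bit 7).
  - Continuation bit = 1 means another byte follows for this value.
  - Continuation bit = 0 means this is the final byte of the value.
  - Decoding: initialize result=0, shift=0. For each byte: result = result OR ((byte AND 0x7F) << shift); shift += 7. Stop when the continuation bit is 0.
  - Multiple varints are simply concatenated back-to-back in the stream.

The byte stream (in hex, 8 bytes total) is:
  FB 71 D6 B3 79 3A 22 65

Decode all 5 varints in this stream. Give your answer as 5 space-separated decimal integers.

  byte[0]=0xFB cont=1 payload=0x7B=123: acc |= 123<<0 -> acc=123 shift=7
  byte[1]=0x71 cont=0 payload=0x71=113: acc |= 113<<7 -> acc=14587 shift=14 [end]
Varint 1: bytes[0:2] = FB 71 -> value 14587 (2 byte(s))
  byte[2]=0xD6 cont=1 payload=0x56=86: acc |= 86<<0 -> acc=86 shift=7
  byte[3]=0xB3 cont=1 payload=0x33=51: acc |= 51<<7 -> acc=6614 shift=14
  byte[4]=0x79 cont=0 payload=0x79=121: acc |= 121<<14 -> acc=1989078 shift=21 [end]
Varint 2: bytes[2:5] = D6 B3 79 -> value 1989078 (3 byte(s))
  byte[5]=0x3A cont=0 payload=0x3A=58: acc |= 58<<0 -> acc=58 shift=7 [end]
Varint 3: bytes[5:6] = 3A -> value 58 (1 byte(s))
  byte[6]=0x22 cont=0 payload=0x22=34: acc |= 34<<0 -> acc=34 shift=7 [end]
Varint 4: bytes[6:7] = 22 -> value 34 (1 byte(s))
  byte[7]=0x65 cont=0 payload=0x65=101: acc |= 101<<0 -> acc=101 shift=7 [end]
Varint 5: bytes[7:8] = 65 -> value 101 (1 byte(s))

Answer: 14587 1989078 58 34 101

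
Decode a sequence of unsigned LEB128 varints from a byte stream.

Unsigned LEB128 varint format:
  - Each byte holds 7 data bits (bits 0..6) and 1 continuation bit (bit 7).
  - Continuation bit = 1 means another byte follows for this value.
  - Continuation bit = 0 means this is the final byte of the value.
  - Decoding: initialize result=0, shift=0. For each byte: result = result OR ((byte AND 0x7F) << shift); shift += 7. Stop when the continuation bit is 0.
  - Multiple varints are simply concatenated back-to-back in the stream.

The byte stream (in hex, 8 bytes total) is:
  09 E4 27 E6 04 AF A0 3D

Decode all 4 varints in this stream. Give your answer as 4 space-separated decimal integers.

Answer: 9 5092 614 1003567

Derivation:
  byte[0]=0x09 cont=0 payload=0x09=9: acc |= 9<<0 -> acc=9 shift=7 [end]
Varint 1: bytes[0:1] = 09 -> value 9 (1 byte(s))
  byte[1]=0xE4 cont=1 payload=0x64=100: acc |= 100<<0 -> acc=100 shift=7
  byte[2]=0x27 cont=0 payload=0x27=39: acc |= 39<<7 -> acc=5092 shift=14 [end]
Varint 2: bytes[1:3] = E4 27 -> value 5092 (2 byte(s))
  byte[3]=0xE6 cont=1 payload=0x66=102: acc |= 102<<0 -> acc=102 shift=7
  byte[4]=0x04 cont=0 payload=0x04=4: acc |= 4<<7 -> acc=614 shift=14 [end]
Varint 3: bytes[3:5] = E6 04 -> value 614 (2 byte(s))
  byte[5]=0xAF cont=1 payload=0x2F=47: acc |= 47<<0 -> acc=47 shift=7
  byte[6]=0xA0 cont=1 payload=0x20=32: acc |= 32<<7 -> acc=4143 shift=14
  byte[7]=0x3D cont=0 payload=0x3D=61: acc |= 61<<14 -> acc=1003567 shift=21 [end]
Varint 4: bytes[5:8] = AF A0 3D -> value 1003567 (3 byte(s))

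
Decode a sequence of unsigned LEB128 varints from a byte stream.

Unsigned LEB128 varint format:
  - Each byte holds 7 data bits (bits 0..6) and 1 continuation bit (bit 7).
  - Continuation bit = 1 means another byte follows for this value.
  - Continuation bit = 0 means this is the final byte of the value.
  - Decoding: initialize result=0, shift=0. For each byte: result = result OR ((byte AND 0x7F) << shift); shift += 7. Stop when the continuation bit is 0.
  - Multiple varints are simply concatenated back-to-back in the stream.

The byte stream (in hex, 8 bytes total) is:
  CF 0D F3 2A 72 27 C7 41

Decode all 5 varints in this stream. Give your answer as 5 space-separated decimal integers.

  byte[0]=0xCF cont=1 payload=0x4F=79: acc |= 79<<0 -> acc=79 shift=7
  byte[1]=0x0D cont=0 payload=0x0D=13: acc |= 13<<7 -> acc=1743 shift=14 [end]
Varint 1: bytes[0:2] = CF 0D -> value 1743 (2 byte(s))
  byte[2]=0xF3 cont=1 payload=0x73=115: acc |= 115<<0 -> acc=115 shift=7
  byte[3]=0x2A cont=0 payload=0x2A=42: acc |= 42<<7 -> acc=5491 shift=14 [end]
Varint 2: bytes[2:4] = F3 2A -> value 5491 (2 byte(s))
  byte[4]=0x72 cont=0 payload=0x72=114: acc |= 114<<0 -> acc=114 shift=7 [end]
Varint 3: bytes[4:5] = 72 -> value 114 (1 byte(s))
  byte[5]=0x27 cont=0 payload=0x27=39: acc |= 39<<0 -> acc=39 shift=7 [end]
Varint 4: bytes[5:6] = 27 -> value 39 (1 byte(s))
  byte[6]=0xC7 cont=1 payload=0x47=71: acc |= 71<<0 -> acc=71 shift=7
  byte[7]=0x41 cont=0 payload=0x41=65: acc |= 65<<7 -> acc=8391 shift=14 [end]
Varint 5: bytes[6:8] = C7 41 -> value 8391 (2 byte(s))

Answer: 1743 5491 114 39 8391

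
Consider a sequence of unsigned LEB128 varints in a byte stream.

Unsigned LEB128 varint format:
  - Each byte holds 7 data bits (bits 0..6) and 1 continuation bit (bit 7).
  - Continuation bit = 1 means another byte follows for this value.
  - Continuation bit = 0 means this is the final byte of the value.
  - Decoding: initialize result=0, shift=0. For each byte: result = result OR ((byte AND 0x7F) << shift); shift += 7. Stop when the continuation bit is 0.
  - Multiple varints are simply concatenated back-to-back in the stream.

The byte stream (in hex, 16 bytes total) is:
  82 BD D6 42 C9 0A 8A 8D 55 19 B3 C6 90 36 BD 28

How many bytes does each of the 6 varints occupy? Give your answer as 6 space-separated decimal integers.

Answer: 4 2 3 1 4 2

Derivation:
  byte[0]=0x82 cont=1 payload=0x02=2: acc |= 2<<0 -> acc=2 shift=7
  byte[1]=0xBD cont=1 payload=0x3D=61: acc |= 61<<7 -> acc=7810 shift=14
  byte[2]=0xD6 cont=1 payload=0x56=86: acc |= 86<<14 -> acc=1416834 shift=21
  byte[3]=0x42 cont=0 payload=0x42=66: acc |= 66<<21 -> acc=139828866 shift=28 [end]
Varint 1: bytes[0:4] = 82 BD D6 42 -> value 139828866 (4 byte(s))
  byte[4]=0xC9 cont=1 payload=0x49=73: acc |= 73<<0 -> acc=73 shift=7
  byte[5]=0x0A cont=0 payload=0x0A=10: acc |= 10<<7 -> acc=1353 shift=14 [end]
Varint 2: bytes[4:6] = C9 0A -> value 1353 (2 byte(s))
  byte[6]=0x8A cont=1 payload=0x0A=10: acc |= 10<<0 -> acc=10 shift=7
  byte[7]=0x8D cont=1 payload=0x0D=13: acc |= 13<<7 -> acc=1674 shift=14
  byte[8]=0x55 cont=0 payload=0x55=85: acc |= 85<<14 -> acc=1394314 shift=21 [end]
Varint 3: bytes[6:9] = 8A 8D 55 -> value 1394314 (3 byte(s))
  byte[9]=0x19 cont=0 payload=0x19=25: acc |= 25<<0 -> acc=25 shift=7 [end]
Varint 4: bytes[9:10] = 19 -> value 25 (1 byte(s))
  byte[10]=0xB3 cont=1 payload=0x33=51: acc |= 51<<0 -> acc=51 shift=7
  byte[11]=0xC6 cont=1 payload=0x46=70: acc |= 70<<7 -> acc=9011 shift=14
  byte[12]=0x90 cont=1 payload=0x10=16: acc |= 16<<14 -> acc=271155 shift=21
  byte[13]=0x36 cont=0 payload=0x36=54: acc |= 54<<21 -> acc=113517363 shift=28 [end]
Varint 5: bytes[10:14] = B3 C6 90 36 -> value 113517363 (4 byte(s))
  byte[14]=0xBD cont=1 payload=0x3D=61: acc |= 61<<0 -> acc=61 shift=7
  byte[15]=0x28 cont=0 payload=0x28=40: acc |= 40<<7 -> acc=5181 shift=14 [end]
Varint 6: bytes[14:16] = BD 28 -> value 5181 (2 byte(s))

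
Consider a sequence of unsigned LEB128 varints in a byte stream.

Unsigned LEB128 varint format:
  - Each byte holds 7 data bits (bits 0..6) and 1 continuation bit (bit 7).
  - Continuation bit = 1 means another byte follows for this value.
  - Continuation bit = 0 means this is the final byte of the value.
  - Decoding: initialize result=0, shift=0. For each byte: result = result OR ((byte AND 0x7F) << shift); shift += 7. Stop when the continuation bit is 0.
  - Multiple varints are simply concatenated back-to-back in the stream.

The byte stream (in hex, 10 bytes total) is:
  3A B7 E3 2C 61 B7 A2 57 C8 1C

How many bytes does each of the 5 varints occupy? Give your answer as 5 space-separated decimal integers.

Answer: 1 3 1 3 2

Derivation:
  byte[0]=0x3A cont=0 payload=0x3A=58: acc |= 58<<0 -> acc=58 shift=7 [end]
Varint 1: bytes[0:1] = 3A -> value 58 (1 byte(s))
  byte[1]=0xB7 cont=1 payload=0x37=55: acc |= 55<<0 -> acc=55 shift=7
  byte[2]=0xE3 cont=1 payload=0x63=99: acc |= 99<<7 -> acc=12727 shift=14
  byte[3]=0x2C cont=0 payload=0x2C=44: acc |= 44<<14 -> acc=733623 shift=21 [end]
Varint 2: bytes[1:4] = B7 E3 2C -> value 733623 (3 byte(s))
  byte[4]=0x61 cont=0 payload=0x61=97: acc |= 97<<0 -> acc=97 shift=7 [end]
Varint 3: bytes[4:5] = 61 -> value 97 (1 byte(s))
  byte[5]=0xB7 cont=1 payload=0x37=55: acc |= 55<<0 -> acc=55 shift=7
  byte[6]=0xA2 cont=1 payload=0x22=34: acc |= 34<<7 -> acc=4407 shift=14
  byte[7]=0x57 cont=0 payload=0x57=87: acc |= 87<<14 -> acc=1429815 shift=21 [end]
Varint 4: bytes[5:8] = B7 A2 57 -> value 1429815 (3 byte(s))
  byte[8]=0xC8 cont=1 payload=0x48=72: acc |= 72<<0 -> acc=72 shift=7
  byte[9]=0x1C cont=0 payload=0x1C=28: acc |= 28<<7 -> acc=3656 shift=14 [end]
Varint 5: bytes[8:10] = C8 1C -> value 3656 (2 byte(s))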